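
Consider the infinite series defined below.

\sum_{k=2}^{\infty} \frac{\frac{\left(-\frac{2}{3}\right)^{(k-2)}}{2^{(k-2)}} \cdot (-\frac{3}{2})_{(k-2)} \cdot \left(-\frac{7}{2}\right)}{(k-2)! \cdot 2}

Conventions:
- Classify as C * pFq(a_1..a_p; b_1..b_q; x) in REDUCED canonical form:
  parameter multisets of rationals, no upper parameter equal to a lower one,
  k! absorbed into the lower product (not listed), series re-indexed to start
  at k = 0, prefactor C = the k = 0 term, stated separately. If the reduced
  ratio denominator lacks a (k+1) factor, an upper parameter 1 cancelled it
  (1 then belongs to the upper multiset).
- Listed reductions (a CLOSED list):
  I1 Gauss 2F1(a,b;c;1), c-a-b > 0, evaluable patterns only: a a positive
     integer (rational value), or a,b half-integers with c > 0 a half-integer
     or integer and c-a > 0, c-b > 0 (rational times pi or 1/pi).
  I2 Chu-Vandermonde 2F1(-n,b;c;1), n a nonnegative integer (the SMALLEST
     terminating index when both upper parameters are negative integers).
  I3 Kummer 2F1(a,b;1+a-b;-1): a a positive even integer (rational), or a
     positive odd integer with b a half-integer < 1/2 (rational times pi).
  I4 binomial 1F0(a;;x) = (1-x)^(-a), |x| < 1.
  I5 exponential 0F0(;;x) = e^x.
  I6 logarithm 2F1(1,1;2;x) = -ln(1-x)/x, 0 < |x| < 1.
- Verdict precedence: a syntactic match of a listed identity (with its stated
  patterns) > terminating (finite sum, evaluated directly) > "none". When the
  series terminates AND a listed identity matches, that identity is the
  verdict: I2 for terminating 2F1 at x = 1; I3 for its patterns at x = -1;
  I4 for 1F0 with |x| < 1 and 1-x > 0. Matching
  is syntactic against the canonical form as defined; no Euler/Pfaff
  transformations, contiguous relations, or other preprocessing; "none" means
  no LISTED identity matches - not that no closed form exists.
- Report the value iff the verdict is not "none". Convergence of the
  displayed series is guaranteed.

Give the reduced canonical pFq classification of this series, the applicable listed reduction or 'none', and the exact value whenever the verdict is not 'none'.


x = -\frac{1}{3} here; the reduced form reads 1F0, upper {-\frac{3}{2}}, lower {-}, C = -\frac{7}{4}. Verdict: the I4 binomial reduction applies (the 1F0 binomial series: exponent 3/2, x = -\frac{1}{3}). Its exact value is \left(-\frac{7}{4}\right) \cdot \left(\frac{4}{3}\right)^{\frac{3}{2}}.

First insight: x = -\frac{1}{3} and the constant factors (C = -7/4, x = -1/3) combine into one prefactor.
Step ratio: r(k) = -\frac{1}{3} * (k-\frac{3}{2}) / [(k+1)] - rational in k. x = -\frac{1}{3}; t_0 = -\frac{7}{4}; negate the roots.


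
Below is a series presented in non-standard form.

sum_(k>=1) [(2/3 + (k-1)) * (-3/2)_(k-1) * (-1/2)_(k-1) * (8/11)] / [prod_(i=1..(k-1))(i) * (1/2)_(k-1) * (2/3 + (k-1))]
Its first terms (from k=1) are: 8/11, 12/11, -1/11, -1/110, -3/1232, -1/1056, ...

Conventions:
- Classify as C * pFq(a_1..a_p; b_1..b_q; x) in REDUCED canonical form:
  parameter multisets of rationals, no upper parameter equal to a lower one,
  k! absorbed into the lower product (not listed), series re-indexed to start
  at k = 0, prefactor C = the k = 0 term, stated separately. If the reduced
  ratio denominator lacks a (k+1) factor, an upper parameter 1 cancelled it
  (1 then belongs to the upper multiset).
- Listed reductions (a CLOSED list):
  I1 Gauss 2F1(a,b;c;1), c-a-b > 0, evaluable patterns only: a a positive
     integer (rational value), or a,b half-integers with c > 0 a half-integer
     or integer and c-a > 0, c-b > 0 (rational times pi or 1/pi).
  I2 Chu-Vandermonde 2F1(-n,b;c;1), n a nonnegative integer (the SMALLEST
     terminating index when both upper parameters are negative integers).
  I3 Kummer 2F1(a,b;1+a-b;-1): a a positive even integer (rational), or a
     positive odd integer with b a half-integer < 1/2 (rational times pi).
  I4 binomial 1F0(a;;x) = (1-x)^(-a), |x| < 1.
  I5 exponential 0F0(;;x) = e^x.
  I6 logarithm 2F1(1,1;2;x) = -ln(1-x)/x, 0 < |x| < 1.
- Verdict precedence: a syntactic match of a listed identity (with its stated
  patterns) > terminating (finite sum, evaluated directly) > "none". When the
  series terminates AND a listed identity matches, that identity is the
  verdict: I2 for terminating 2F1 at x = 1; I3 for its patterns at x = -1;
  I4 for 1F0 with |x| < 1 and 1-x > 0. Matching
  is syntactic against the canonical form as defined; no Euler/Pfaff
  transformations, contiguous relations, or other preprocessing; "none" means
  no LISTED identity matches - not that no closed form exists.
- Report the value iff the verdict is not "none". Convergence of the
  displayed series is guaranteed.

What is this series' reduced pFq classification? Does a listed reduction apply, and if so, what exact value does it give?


x = 1 here; the reduced form reads 2F1, upper {-3/2, -1/2}, lower {1/2}, C = 8/11. Verdict (x = 1): Gauss's theorem I1 (half-integer case) applies (x = 1; upper {-3/2, -1/2} half-integers, c = 1/2 in the evaluable pattern). Exact value: (6/11) * pi.

First insight: t_0 = 8/11 here, and the product of the first k integers (C = 8/11) is k!.
Term ratio: r(k) = 1 * (k-3/2) (k-1/2) / [(k+1/2) (k+1)] - rational in k, leading ratio 1; with t_0 = 8/11, classification follows.


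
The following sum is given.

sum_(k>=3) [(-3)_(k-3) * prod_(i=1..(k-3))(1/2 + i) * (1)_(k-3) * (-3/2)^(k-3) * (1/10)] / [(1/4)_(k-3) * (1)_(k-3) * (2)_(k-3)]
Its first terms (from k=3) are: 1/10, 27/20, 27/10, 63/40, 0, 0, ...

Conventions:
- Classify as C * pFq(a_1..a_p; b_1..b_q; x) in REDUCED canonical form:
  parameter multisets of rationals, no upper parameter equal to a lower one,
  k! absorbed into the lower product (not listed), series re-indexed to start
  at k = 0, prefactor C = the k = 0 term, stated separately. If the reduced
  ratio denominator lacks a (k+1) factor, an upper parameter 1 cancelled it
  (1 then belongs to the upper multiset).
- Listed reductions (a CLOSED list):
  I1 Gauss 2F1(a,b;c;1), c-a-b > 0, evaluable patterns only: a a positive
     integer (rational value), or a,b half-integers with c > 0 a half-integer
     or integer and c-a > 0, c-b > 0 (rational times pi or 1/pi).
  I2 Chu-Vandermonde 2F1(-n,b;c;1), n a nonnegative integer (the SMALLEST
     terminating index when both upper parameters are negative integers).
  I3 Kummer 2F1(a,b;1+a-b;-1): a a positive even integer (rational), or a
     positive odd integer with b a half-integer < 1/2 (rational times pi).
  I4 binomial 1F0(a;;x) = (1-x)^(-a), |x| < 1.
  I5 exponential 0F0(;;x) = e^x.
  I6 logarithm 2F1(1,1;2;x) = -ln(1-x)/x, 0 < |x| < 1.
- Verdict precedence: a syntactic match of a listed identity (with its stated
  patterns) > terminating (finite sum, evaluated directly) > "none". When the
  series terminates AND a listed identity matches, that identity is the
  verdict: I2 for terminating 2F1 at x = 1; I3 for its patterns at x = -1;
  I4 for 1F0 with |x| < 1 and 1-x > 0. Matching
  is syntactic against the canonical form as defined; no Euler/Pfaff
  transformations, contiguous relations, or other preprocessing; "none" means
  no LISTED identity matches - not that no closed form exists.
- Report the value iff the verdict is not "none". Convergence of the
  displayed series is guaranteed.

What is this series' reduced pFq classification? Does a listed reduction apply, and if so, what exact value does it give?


At argument -3/2: a 3F2 with upper {-3, 1, 3/2}, lower {1/4, 2}, scaled by C = 1/10. Verdict: terminating at k = 3: the factor (-3)_k kills every later term; summing the 4 survivors is exact. Its exact value is 229/40.

Key step: t_0 being 1/10, (1)_k (prefactor 1/10) is k! itself.
Ratio: r(k) = (-3/2) * (k-3) (k+1) (k+3/2) / [(k+1/4) (k+2) (k+1)] ; factor over Q: parameters, x = (-3/2), and C = 1/10.


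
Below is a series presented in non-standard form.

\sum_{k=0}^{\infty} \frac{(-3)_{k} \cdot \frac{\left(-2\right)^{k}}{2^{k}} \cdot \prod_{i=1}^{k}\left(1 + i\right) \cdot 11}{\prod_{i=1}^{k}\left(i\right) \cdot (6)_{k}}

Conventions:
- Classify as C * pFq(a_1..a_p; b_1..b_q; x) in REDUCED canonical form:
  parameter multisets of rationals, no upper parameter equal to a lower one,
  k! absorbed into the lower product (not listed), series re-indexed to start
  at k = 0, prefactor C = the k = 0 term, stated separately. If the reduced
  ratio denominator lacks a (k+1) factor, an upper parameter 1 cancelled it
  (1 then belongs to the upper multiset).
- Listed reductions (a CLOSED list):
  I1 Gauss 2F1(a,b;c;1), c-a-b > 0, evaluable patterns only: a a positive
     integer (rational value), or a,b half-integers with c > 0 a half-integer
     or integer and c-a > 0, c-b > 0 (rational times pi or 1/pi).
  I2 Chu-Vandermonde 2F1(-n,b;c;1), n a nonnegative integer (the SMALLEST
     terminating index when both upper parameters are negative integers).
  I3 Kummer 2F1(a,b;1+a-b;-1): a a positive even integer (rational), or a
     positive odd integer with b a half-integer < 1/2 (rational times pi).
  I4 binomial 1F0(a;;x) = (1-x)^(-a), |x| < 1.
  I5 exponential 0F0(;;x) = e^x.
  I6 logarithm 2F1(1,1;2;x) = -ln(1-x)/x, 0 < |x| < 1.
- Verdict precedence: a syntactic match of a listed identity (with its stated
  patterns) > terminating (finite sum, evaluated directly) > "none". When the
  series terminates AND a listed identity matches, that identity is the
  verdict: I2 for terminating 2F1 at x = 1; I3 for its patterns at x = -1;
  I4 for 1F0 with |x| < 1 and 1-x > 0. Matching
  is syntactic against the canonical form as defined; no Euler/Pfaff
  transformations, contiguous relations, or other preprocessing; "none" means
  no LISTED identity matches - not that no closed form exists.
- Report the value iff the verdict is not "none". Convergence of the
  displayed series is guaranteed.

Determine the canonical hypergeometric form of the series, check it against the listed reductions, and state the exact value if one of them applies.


Canonical form: C = 11 times 2F1 with upper {-3, 2}, lower {6}, x = -1. Verdict (x = -1): the Kummer evaluation I3 applies (x = -1; c = 6 equals 1+a-b for upper {-3, 2}: listed pattern). Its exact value is \frac{55}{2}.

Key observation: from the first term 11: the running product (C = 11, x = -1) telescopes to a rising factorial.
Consecutive-term ratio: r(k) = -1 * (k-3) (k+2) / [(k+6) (k+1)] ; factor over Q: parameters, x = -1, and C = 11.


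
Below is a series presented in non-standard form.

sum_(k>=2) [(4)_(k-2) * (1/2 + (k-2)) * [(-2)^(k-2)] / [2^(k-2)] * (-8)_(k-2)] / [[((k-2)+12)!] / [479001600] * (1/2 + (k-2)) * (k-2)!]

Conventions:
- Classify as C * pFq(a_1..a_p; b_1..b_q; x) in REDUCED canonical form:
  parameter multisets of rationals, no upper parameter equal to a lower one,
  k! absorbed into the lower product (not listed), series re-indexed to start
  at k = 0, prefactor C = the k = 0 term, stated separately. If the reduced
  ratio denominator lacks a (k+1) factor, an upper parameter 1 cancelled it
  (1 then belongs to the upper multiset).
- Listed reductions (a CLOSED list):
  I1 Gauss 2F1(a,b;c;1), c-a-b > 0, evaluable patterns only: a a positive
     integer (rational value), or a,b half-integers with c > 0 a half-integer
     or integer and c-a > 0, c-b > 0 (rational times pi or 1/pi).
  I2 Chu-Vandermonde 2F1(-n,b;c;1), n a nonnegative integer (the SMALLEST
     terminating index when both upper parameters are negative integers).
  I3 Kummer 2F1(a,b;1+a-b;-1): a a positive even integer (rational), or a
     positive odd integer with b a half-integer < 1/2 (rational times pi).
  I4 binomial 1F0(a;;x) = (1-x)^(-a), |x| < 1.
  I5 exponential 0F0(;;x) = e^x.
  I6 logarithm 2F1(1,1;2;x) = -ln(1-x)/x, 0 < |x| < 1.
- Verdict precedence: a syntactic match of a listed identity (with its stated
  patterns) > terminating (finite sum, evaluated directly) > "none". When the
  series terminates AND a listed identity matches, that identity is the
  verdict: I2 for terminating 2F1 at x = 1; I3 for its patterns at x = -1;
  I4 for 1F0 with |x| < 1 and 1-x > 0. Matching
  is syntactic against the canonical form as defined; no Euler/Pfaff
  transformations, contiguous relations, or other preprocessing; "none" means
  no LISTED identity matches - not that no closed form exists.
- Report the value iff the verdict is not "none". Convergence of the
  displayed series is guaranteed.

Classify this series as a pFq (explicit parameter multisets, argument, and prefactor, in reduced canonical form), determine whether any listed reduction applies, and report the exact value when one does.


Canonical form: C = 1 times 2F1 with upper {-8, 4}, lower {13}, x = -1. Verdict: this is Kummer (I3) (x = -1; c = 13 equals 1+a-b for upper {-8, 4}: listed pattern). Exact value: 11.

Key observation: t_0 = 1 here, and the denominator's factorial ratio (prefactor 1) is a lower Pochhammer.
Term ratio: r(k) = (-1) * (k-8) (k+4) / [(k+13) (k+1)] - rational in k, leading ratio (-1); with t_0 = 1, classification follows.


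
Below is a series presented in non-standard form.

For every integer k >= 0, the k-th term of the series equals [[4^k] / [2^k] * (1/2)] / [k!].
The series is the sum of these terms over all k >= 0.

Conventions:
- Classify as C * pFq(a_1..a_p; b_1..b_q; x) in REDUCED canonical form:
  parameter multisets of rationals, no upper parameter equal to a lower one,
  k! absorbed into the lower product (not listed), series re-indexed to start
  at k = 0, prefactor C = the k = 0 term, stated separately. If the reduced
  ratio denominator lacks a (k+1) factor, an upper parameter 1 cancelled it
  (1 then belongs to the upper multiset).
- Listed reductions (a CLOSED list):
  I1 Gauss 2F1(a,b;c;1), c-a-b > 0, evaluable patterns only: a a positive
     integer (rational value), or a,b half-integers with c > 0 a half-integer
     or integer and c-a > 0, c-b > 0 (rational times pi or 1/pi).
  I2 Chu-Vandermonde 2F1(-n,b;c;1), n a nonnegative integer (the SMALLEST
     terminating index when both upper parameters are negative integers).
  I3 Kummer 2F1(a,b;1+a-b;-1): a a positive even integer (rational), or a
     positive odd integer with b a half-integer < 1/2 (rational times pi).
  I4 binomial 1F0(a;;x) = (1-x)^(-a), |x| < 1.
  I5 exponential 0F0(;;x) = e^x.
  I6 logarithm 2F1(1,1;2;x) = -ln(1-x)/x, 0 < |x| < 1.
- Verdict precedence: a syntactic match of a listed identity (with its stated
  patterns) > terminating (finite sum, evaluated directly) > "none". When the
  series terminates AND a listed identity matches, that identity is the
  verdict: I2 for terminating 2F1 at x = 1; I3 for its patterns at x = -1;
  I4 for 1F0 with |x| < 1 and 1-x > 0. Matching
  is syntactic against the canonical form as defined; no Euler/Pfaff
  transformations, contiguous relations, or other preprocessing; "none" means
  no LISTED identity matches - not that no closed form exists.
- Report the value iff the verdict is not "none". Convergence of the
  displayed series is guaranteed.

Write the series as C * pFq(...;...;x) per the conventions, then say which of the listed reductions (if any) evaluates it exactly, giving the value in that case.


Reduced: x = 2, 0F0, upper = {-}, lower = {-}, C = 1/2. Verdict (x = 2): exponential (I5) applies (the 0F0 exponential series at x = 2). Sum: (1/2) * e^(2).

Key step: with t_0 = 1/2, the two k-th powers (prefactor 1/2) combine into one argument.
Step ratio: r(k) = 2 * 1 / [(k+1)] - rational; roots negated = parameters, x = 2, C = 1/2.


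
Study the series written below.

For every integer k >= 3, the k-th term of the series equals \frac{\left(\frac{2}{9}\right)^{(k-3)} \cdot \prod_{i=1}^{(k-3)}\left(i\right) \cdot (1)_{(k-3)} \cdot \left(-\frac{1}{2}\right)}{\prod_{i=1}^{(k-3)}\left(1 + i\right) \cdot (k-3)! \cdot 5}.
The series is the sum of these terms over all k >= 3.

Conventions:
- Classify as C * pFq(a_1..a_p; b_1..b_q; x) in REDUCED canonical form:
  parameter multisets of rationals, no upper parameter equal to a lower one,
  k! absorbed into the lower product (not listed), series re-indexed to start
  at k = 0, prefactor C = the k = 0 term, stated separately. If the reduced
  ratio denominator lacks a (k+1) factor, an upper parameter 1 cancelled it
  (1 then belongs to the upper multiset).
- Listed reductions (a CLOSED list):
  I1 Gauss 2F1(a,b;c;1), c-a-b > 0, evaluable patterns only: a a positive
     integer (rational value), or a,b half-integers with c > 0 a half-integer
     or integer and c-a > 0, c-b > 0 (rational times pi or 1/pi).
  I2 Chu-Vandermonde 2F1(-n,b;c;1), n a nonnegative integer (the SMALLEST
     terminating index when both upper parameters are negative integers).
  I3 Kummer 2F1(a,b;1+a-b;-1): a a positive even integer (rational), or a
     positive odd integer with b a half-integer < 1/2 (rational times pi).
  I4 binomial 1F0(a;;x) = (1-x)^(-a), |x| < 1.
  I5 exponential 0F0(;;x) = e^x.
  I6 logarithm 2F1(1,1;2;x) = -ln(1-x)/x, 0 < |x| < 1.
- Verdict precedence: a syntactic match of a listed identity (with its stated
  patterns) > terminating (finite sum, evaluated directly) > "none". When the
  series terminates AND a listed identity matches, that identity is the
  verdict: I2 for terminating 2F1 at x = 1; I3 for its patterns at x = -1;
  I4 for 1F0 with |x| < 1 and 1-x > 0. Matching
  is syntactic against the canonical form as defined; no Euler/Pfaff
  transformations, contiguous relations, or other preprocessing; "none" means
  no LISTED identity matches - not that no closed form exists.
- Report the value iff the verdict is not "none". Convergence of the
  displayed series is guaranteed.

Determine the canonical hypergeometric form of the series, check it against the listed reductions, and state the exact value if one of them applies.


Canonical form: C = -\frac{1}{10} times 2F1 with upper {1, 1}, lower {2}, x = \frac{2}{9}. Verdict: the logarithmic series (I6) matches (the logarithm: parameters (1,1;2), x = \frac{2}{9}). Its exact value is \frac{9}{20} \cdot \ln\left(\frac{7}{9}\right).

Key step: x = \frac{2}{9} and the constant factors (C = -1/10, x = 2/9) combine into one prefactor.
Term ratio: r(k) = \frac{2}{9} * (k+1) (k+1) / [(k+2) (k+1)] - rational in k. x = \frac{2}{9}; t_0 = -\frac{1}{10}; negate the roots.


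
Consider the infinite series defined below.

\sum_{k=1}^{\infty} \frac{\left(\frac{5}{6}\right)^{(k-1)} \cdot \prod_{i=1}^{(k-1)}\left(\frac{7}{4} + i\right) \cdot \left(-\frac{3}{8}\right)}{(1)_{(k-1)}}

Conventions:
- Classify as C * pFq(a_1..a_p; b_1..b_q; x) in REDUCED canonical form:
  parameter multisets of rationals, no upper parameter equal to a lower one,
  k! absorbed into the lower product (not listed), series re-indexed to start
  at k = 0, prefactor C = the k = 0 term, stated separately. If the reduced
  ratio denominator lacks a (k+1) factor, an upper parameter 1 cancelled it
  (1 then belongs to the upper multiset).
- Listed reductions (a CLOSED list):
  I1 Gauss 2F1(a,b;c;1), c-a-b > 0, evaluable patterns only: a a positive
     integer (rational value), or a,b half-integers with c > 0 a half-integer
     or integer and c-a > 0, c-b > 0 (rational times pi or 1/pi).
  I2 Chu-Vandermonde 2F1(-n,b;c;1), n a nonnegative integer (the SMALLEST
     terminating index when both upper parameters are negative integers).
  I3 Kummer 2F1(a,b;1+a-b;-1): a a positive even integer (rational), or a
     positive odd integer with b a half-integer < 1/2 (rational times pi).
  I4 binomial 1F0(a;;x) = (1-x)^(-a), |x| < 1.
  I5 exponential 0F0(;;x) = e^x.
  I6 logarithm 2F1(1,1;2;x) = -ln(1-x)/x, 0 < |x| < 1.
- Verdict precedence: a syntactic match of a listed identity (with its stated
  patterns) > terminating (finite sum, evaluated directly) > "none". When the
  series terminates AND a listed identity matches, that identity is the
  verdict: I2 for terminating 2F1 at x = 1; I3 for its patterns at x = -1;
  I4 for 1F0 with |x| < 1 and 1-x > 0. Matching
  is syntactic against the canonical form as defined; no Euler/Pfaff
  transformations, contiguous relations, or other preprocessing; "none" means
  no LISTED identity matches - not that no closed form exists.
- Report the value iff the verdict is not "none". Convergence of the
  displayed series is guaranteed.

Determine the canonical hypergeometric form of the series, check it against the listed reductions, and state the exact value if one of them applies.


Structural cue: t_0 being -\frac{3}{8}, the running product (C = -3/8) telescopes to a rising factorial.
Ratio: r(k) = \frac{5}{6} * (k+\frac{11}{4}) / [(k+1)] - rational in k. x = \frac{5}{6}; t_0 = -\frac{3}{8}; negate the roots.

Reduced: x = \frac{5}{6}, 1F0, upper = {\frac{11}{4}}, lower = {-}, C = -\frac{3}{8}. Verdict: the I4 binomial reduction fires (the 1F0 binomial series: exponent -11/4, x = \frac{5}{6}). Value: \left(-\frac{3}{8}\right) \cdot \left(\frac{1}{6}\right)^{-\frac{11}{4}}.


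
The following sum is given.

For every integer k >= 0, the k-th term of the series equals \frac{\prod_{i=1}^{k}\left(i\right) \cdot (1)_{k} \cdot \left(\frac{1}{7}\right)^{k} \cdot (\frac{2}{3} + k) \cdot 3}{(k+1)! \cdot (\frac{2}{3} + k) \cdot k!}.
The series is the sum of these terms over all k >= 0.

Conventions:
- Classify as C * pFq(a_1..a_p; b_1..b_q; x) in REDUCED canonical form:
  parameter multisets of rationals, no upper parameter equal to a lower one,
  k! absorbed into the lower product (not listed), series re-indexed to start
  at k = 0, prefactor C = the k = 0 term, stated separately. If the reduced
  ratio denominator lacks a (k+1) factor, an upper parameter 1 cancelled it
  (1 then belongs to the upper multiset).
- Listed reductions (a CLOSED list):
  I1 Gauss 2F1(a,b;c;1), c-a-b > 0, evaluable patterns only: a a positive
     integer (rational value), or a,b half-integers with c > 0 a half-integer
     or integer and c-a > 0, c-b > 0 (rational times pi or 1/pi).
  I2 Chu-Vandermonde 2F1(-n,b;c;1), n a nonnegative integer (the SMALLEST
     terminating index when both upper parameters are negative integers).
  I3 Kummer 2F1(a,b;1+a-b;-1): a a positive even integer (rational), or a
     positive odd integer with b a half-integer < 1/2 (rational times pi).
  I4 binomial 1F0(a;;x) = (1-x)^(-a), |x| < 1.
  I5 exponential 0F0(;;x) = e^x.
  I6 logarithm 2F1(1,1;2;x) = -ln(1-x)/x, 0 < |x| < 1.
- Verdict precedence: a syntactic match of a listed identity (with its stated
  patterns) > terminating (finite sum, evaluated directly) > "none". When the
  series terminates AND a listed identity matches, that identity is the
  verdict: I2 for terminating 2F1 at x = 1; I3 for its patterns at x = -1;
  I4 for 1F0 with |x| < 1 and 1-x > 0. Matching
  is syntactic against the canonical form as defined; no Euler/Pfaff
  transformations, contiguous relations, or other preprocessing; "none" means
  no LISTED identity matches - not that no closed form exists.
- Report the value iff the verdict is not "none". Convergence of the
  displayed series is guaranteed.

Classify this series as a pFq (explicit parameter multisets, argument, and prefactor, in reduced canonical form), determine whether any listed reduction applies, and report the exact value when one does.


Classification (C = 3): 2F1 with upper {1, 1}, lower {2}, argument x = \frac{1}{7}. Verdict: this is the I6 logarithm reduction (the logarithm: parameters (1,1;2), x = \frac{1}{7}). Hence: \left(-21\right) \cdot \ln\left(\frac{6}{7}\right).

First insight: with t_0 = 3, the denominator's factorial ratio (C = 3) is a lower Pochhammer.
Ratio: r(k) = \frac{1}{7} * (k+1) (k+1) / [(k+2) (k+1)] - rational in k. x = \frac{1}{7}; t_0 = 3; negate the roots.


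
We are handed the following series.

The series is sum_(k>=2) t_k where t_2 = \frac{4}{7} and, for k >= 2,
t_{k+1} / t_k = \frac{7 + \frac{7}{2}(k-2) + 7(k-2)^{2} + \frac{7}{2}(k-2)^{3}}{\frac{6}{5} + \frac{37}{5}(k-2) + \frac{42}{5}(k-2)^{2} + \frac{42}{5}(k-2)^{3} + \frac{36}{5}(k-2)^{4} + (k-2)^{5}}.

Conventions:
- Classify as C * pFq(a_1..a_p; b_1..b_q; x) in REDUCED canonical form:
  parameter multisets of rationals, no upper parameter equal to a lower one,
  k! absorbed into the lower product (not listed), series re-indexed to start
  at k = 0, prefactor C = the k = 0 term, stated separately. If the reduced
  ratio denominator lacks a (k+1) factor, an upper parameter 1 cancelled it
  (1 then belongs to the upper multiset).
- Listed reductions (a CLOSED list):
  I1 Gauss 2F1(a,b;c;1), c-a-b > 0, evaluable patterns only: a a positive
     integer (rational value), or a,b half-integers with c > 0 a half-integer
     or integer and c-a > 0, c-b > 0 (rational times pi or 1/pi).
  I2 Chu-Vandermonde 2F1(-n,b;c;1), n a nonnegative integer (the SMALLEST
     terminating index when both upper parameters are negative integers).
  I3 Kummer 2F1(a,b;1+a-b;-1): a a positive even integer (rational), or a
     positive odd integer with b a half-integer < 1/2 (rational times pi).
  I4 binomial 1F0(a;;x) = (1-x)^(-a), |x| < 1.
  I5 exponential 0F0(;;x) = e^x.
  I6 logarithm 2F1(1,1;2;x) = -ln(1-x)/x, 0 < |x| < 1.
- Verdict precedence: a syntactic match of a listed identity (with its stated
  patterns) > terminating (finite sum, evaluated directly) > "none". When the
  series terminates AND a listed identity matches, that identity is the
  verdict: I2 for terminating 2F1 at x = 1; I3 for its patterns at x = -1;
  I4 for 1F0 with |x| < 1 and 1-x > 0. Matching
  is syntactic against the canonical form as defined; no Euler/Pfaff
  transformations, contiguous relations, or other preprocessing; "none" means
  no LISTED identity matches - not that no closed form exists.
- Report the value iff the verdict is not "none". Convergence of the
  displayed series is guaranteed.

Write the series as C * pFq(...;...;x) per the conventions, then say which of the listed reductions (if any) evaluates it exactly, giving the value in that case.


x = \frac{7}{2} here; the reduced form reads 1F2, upper {2}, lower {\frac{1}{5}, 6}, C = \frac{4}{7}. Verdict: none. No listed pattern accepts 1F2(2; \frac{1}{5}, 6; \frac{7}{2}).

The tell: x = \frac{7}{2} and the ratio is unreduced: k^2 + 1 divides both sides (prefactor 4/7).
Adjacent-term ratio: r(k) = \frac{7}{2} * (k+2) / [(k+\frac{1}{5}) (k+6) (k+1)] - rational in k, leading ratio \frac{7}{2}; with t_0 = \frac{4}{7}, classification follows.


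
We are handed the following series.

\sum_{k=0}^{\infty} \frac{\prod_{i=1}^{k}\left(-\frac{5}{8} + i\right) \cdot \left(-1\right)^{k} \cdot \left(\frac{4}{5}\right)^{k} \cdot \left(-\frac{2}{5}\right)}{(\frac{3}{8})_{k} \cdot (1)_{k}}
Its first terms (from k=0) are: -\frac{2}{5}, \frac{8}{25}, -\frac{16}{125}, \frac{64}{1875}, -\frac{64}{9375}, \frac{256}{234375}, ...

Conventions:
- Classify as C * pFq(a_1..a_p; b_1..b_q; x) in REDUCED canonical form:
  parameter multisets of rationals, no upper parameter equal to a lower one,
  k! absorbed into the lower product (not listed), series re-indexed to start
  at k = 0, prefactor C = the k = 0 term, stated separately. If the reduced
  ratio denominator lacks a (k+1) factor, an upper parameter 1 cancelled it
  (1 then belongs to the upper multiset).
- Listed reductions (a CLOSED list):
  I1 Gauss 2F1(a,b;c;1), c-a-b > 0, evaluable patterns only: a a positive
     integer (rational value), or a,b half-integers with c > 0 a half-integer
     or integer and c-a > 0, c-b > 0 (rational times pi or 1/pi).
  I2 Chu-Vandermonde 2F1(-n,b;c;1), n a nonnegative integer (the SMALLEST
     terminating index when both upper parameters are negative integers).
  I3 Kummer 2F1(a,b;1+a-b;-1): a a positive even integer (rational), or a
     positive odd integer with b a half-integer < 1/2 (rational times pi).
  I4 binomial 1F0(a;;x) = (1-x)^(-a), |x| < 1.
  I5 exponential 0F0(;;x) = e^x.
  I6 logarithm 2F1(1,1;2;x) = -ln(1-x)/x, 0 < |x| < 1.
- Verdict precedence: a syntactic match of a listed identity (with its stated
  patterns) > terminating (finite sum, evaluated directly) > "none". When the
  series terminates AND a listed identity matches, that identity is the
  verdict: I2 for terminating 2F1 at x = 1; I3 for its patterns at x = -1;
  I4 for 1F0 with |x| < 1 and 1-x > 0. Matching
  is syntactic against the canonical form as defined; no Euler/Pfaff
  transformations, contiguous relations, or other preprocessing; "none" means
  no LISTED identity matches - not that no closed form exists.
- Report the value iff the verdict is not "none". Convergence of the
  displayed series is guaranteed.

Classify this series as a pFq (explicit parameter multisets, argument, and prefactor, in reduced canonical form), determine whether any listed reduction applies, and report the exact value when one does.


x = -\frac{4}{5} here; the reduced form reads 0F0, upper {-}, lower {-}, C = -\frac{2}{5}. Verdict: exponential (I5) matches (the 0F0 exponential series at x = -\frac{4}{5}). Value: \left(-\frac{2}{5}\right) \cdot e^{-\frac{4}{5}}.

The tell: x = -\frac{4}{5} and the running product (C = -2/5, x = -4/5) telescopes to a rising factorial.
Ratio: r(k) = -\frac{4}{5} * 1 / [(k+1)] - poly over poly, x = -\frac{4}{5} from leading terms; C = -\frac{2}{5} at k = 0.


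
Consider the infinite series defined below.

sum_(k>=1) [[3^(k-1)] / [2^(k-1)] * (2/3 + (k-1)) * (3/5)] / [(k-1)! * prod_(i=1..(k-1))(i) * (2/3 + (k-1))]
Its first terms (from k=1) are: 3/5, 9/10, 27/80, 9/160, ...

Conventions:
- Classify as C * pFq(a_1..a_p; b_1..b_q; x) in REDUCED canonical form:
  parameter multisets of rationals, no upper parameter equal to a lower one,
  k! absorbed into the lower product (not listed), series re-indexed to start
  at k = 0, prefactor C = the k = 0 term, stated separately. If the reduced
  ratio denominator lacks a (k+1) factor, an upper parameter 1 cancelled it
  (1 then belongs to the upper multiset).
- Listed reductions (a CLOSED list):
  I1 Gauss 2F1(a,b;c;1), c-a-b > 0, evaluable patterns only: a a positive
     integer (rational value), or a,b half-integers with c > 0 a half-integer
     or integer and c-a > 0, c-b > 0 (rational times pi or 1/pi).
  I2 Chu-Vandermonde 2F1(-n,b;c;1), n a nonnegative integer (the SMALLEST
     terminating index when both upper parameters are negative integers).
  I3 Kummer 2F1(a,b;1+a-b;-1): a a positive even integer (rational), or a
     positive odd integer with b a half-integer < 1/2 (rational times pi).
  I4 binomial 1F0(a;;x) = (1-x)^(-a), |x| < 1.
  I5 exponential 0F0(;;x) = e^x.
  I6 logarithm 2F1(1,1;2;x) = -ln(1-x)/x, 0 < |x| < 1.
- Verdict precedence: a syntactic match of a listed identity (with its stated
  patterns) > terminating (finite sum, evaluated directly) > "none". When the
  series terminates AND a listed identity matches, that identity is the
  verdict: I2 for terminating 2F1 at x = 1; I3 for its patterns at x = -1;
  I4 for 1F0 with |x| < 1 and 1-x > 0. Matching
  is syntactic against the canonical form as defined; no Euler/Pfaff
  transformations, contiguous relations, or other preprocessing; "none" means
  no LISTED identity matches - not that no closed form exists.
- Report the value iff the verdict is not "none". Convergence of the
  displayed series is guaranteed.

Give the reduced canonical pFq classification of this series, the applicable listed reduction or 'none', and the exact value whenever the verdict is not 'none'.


The series (x = 3/2) is 0F1: upper {-}, lower {1}, prefactor 3/5. Verdict: none. Every listed pattern misses the 0F1 form at 3/2, upper {-}.

First insight: from the first term 3/5: the lower running product (C = 3/5) is a rising factorial.
Ratio: r(k) = (3/2) * 1 / [(k+1) (k+1)] - rational in k. x = (3/2); t_0 = 3/5; negate the roots.


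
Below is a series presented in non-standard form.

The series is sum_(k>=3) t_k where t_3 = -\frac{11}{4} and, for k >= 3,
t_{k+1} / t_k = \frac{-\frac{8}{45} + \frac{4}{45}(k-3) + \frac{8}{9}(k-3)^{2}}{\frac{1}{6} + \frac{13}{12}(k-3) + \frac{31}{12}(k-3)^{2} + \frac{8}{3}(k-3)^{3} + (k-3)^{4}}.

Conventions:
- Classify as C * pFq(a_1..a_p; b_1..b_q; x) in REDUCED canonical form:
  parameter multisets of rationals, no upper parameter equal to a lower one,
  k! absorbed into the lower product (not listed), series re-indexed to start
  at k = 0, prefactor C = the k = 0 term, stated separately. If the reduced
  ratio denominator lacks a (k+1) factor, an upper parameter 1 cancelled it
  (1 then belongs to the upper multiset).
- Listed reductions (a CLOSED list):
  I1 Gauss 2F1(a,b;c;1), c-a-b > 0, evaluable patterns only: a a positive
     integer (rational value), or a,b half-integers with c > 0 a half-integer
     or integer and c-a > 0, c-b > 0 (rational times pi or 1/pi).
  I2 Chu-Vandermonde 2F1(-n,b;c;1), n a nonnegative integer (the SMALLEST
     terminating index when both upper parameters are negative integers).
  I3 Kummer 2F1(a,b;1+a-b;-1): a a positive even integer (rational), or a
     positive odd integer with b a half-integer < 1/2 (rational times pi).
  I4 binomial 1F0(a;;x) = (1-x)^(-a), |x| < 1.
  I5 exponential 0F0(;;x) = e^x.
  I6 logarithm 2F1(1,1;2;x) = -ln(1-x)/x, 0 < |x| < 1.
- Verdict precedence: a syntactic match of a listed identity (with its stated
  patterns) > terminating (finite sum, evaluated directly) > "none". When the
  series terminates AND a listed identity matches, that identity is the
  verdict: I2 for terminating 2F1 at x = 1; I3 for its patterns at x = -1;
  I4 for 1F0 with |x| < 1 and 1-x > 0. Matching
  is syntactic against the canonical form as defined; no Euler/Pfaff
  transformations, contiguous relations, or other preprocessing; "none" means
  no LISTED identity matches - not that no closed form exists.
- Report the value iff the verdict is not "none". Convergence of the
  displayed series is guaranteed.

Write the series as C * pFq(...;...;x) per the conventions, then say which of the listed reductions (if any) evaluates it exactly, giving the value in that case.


Classification (C = -\frac{11}{4}): 1F2 with upper {-\frac{2}{5}}, lower {\frac{1}{2}, \frac{2}{3}}, argument x = \frac{8}{9}. Verdict: none. Every listed pattern misses the 1F2 form at \frac{8}{9}, upper {-\frac{2}{5}}.

Structural cue: with t_0 = -\frac{11}{4}, cancel k + 1/2 from the displayed ratio first; then prefactor -11/4.
Step ratio: r(k) = \frac{8}{9} * (k-\frac{2}{5}) / [(k+\frac{1}{2}) (k+\frac{2}{3}) (k+1)] - rational; roots negated = parameters, x = \frac{8}{9}, C = -\frac{11}{4}.


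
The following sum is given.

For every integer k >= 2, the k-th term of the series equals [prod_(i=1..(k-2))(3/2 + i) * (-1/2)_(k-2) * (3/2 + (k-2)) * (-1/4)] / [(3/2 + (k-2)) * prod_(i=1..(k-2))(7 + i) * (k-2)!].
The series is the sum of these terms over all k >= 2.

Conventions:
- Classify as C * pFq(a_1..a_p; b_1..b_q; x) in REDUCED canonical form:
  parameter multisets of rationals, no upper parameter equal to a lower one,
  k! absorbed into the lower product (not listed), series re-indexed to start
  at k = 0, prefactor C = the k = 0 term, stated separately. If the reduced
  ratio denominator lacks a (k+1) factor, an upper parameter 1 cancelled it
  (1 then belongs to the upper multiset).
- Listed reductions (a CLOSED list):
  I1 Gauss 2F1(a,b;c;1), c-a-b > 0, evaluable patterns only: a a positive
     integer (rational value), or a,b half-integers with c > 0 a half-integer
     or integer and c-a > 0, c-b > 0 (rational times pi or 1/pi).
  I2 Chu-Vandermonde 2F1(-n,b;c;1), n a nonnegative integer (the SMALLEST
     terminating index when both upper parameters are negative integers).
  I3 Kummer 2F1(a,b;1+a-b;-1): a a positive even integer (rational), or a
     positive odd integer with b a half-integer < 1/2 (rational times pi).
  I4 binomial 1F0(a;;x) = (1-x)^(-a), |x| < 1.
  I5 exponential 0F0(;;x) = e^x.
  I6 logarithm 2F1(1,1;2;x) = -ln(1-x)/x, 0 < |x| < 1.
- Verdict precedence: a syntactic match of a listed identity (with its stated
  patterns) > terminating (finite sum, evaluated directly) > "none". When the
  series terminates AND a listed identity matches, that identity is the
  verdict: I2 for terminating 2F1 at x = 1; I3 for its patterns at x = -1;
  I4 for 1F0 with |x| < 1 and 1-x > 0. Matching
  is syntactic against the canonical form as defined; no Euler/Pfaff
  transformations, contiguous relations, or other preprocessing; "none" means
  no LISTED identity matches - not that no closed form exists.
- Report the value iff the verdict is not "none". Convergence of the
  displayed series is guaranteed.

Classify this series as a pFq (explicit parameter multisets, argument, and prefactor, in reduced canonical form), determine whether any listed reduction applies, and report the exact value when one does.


At argument 1: a 2F1 with upper {-1/2, 5/2}, lower {8}, scaled by C = -1/4. Verdict: this is the half-integer Gauss pattern (I1) (x = 1; upper {-1/2, 5/2} half-integers, c = 8 in the evaluable pattern). Sum: (-262144/405405) / pi.

The tell: x = 1 and the running product (C = -1/4, x = 1) telescopes to a rising factorial.
Adjacent-term ratio: r(k) = 1 * (k-1/2) (k+5/2) / [(k+8) (k+1)] - rational; roots negated = parameters, x = 1, C = -1/4.


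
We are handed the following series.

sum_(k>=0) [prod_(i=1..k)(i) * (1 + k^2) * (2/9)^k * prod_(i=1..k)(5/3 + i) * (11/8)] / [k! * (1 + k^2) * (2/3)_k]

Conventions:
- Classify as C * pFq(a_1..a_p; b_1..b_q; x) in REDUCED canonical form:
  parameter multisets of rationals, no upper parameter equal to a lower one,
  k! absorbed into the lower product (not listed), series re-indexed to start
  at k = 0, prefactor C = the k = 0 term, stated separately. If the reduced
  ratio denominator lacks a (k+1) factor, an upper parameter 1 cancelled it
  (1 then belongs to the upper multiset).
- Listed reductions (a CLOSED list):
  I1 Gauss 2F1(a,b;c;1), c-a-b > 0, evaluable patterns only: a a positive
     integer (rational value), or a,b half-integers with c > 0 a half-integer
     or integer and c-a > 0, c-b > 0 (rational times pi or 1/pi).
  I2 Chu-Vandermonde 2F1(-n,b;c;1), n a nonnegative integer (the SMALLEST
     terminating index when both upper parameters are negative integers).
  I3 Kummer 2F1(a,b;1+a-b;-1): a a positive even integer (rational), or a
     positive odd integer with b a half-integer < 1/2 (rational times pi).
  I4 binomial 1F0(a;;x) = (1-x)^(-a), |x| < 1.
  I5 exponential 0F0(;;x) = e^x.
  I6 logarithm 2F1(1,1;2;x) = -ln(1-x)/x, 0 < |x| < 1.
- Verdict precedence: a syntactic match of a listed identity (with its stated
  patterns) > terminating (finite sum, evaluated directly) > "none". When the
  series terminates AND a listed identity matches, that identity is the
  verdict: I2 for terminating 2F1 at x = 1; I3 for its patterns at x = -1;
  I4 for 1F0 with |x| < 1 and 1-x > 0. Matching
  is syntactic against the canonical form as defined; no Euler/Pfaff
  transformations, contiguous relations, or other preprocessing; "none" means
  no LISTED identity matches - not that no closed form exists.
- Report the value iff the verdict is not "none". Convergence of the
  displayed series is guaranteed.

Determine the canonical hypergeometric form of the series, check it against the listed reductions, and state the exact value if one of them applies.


Prefactor 11/8, argument 2/9: 2F1 with upper {1, 8/3} over lower {2/3}. Verdict: none. Every listed pattern misses the 2F1 form at 2/9, upper {1, 8/3}.

First insight: with t_0 = 11/8, the running product (prefactor 11/8) telescopes to a rising factorial.
Step ratio: r(k) = (2/9) * (k+1) (k+8/3) / [(k+2/3) (k+1)] - rational in k. x = (2/9); t_0 = 11/8; negate the roots.


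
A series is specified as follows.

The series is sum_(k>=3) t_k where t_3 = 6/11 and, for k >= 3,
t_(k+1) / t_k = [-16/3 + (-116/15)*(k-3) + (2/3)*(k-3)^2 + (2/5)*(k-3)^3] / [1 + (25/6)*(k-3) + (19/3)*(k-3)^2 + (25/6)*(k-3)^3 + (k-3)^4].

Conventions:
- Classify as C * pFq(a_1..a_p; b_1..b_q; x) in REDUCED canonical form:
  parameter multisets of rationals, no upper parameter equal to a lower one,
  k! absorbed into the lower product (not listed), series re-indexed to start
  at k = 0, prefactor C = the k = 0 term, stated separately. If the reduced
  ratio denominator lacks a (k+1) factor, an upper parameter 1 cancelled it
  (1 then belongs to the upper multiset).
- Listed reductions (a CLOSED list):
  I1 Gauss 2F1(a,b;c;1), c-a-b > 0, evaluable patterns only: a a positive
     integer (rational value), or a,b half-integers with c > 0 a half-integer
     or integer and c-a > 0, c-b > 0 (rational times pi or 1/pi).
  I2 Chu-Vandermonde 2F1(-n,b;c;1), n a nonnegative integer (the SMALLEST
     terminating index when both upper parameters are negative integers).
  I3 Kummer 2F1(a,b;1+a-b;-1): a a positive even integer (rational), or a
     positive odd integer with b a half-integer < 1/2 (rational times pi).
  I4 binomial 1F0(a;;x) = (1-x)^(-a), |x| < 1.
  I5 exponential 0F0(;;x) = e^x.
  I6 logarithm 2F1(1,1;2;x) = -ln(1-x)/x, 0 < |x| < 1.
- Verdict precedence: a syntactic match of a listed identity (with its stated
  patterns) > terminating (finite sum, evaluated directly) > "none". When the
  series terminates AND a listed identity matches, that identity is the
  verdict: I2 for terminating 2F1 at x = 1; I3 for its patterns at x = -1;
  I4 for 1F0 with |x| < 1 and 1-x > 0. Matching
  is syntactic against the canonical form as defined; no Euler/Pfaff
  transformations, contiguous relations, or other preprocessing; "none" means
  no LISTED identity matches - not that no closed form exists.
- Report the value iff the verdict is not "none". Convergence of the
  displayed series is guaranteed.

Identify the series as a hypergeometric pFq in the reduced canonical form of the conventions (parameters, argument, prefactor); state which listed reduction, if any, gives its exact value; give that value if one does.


The series (x = 2/5) is 2F2: upper {-4, 5}, lower {1, 3/2}, prefactor 6/11. Verdict: terminating at k = 4: the factor (-4)_k kills every later term; summing the 5 survivors is exact. Its exact value is -38666/61875.

First insight: x = (2/5) and roots of the ratio polynomials (C = 6/11) are the negated parameters.
Term ratio: r(k) = (2/5) * (k-4) (k+5) / [(k+1) (k+3/2) (k+1)] - rational in k, leading ratio (2/5); with t_0 = 6/11, classification follows.
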